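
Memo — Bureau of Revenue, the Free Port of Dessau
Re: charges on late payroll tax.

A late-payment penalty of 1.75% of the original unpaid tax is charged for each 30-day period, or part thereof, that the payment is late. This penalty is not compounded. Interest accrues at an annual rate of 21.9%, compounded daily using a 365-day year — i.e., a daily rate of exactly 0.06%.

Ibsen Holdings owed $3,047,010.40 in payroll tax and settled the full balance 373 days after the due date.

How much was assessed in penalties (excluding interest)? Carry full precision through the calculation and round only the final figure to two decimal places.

Penalty periods: ⌈373/30⌉ = 13; penalty = 13 × 1.75% × $3,047,010.40 = $693,194.87…

$693,194.87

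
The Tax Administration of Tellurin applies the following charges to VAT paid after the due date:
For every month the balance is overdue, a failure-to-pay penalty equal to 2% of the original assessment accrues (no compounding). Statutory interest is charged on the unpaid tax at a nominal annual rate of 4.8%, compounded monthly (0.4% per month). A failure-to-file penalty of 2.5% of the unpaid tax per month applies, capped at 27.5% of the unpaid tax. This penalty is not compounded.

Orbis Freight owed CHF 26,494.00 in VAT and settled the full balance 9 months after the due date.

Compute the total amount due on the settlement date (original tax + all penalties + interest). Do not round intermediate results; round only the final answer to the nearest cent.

CHF 38,193.26

Failure-to-file: 9 × 2.5% × CHF 26,494.00 = CHF 5,961.15 (under the 27.5% cap)
Failure-to-pay penalty = 2% × CHF 26,494.00 × 9 mo = CHF 4,768.92
Interest: CHF 26,494.00 × ((1 + 0.004)^9 − 1) = CHF 26,494.00 × 0.0365814… = CHF 969.1878…
Total = CHF 26,494.00 + CHF 10,730.0700 + CHF 969.1878… = CHF 38,193.26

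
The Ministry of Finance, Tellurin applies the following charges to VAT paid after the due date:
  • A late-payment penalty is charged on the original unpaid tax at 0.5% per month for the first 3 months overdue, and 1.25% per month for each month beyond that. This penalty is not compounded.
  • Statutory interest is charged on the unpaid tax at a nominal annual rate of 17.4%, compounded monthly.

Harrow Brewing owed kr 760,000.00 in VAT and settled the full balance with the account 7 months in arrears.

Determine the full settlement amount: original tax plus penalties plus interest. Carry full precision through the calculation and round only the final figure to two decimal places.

Penalty, months 1–3: 3 × 0.5% × kr 760,000.00 = kr 11,400.00
Penalty, months 4–7: 4 × 1.25% × kr 760,000.00 = kr 38,000.00
Interest (17.4%/yr ÷ 12 = 1.45%/month): kr 760,000.00 × ((1 + 0.0145)^7 − 1) = kr 80,577.8696…
Total = kr 760,000.00 + kr 49,400.0000 + kr 80,577.8696… = kr 889,977.87

kr 889,977.87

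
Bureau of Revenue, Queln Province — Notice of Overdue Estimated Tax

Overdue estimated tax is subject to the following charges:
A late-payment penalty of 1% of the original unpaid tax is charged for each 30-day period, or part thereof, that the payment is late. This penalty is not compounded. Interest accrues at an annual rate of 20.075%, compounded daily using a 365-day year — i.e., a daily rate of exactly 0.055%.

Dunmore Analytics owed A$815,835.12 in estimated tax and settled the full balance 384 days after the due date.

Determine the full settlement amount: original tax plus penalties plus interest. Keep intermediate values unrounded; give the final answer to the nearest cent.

Penalty periods: ⌈384/30⌉ = 13; penalty = 13 × 1% × A$815,835.12 = A$106,058.57…
Interest: A$815,835.12 × ((1 + 0.00055)^384 − 1) = A$815,835.12 × 0.23508765… = A$191,792.7632…
Total = A$815,835.12 + A$106,058.5656 + A$191,792.7632… = A$1,113,686.45

A$1,113,686.45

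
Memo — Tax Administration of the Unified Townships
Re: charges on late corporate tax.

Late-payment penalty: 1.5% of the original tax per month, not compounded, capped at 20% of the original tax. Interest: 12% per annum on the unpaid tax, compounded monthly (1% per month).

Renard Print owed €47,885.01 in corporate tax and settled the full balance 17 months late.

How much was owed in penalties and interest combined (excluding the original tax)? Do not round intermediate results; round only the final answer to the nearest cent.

€18,402.42

Penalty (uncapped): 17 × 1.5% × €47,885.01 = €12,210.68…; cap = 20% × €47,885.01 = €9,577.00… → penalty = €9,577.00…
Interest: €47,885.01 × ((1 + 0.01)^17 − 1) = €47,885.01 × 0.1843044… = €8,825.4195…
Penalties + interest = €9,577.0020 + €8,825.4195… = €18,402.42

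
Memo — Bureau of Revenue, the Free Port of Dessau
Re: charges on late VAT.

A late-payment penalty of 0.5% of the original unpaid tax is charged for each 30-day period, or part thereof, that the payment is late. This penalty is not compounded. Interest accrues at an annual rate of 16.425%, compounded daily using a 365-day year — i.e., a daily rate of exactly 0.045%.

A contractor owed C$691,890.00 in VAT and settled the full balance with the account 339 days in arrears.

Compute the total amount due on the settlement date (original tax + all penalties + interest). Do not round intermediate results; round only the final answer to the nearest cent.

C$847,399.70

Penalty periods: ⌈339/30⌉ = 12; penalty = 12 × 0.5% × C$691,890.00 = C$41,513.40
Interest: C$691,890.00 × ((1 + 0.00045)^339 − 1) = C$691,890.00 × 0.16476073… = C$113,996.3036…
Total = C$691,890.00 + C$41,513.4000 + C$113,996.3036… = C$847,399.70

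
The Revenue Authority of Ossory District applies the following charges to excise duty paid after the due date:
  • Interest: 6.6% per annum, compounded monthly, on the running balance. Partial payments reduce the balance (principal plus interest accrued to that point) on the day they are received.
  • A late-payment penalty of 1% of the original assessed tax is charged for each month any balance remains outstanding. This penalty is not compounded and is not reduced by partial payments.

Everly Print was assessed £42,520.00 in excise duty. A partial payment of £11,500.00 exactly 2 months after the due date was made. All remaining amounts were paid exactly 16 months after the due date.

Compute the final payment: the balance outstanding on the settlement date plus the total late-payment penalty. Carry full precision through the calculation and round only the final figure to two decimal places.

£40,805.48

Monthly rate = 6.6% ÷ 12 = 0.55%
Balance at month 2: £42,520.0000 × (1 + 0.0055)^2 = £42,989.0062…
After £11,500.00 payment: £42,989.0062… − £11,500.00 = £31,489.0062…
Balance at month 16: £31,489.0062… × (1 + 0.0055)^14 = £34,002.2772…
Penalty: 16 × 1% × £42,520.00 = £6,803.20
Final settlement = outstanding balance + penalty = £34,002.2772… + £6,803.20 = £40,805.48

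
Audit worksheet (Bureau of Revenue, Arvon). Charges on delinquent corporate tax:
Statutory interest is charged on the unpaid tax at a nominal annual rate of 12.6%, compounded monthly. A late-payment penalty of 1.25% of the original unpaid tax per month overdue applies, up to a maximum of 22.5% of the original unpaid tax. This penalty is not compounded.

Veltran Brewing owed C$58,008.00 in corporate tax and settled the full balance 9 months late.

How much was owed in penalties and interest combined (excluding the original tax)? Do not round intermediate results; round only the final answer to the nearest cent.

Penalty: 9 × 1.25% × C$58,008.00 = C$6,525.90 (below the 22.5% cap of C$13,051.80)
Interest (12.6%/yr ÷ 12 = 1.05%/month): C$58,008.00 × ((1 + 0.0105)^9 − 1) = C$5,717.7203…
Penalties + interest = C$6,525.9000 + C$5,717.7203… = C$12,243.62

C$12,243.62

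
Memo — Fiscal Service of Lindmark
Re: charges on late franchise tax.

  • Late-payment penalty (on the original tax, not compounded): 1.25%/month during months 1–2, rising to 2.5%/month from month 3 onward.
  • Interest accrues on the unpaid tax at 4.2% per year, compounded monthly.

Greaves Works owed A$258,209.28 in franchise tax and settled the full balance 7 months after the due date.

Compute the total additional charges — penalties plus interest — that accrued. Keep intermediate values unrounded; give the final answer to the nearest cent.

Penalty, months 1–2: 2 × 1.25% × A$258,209.28 = A$6,455.23…
Penalty, months 3–7: 5 × 2.5% × A$258,209.28 = A$32,276.16
Interest (4.2%/yr ÷ 12 = 0.35%/month): A$258,209.28 × ((1 + 0.0035)^7 − 1) = A$6,392.9405…
Penalties + interest = A$38,731.3920 + A$6,392.9405… = A$45,124.33

A$45,124.33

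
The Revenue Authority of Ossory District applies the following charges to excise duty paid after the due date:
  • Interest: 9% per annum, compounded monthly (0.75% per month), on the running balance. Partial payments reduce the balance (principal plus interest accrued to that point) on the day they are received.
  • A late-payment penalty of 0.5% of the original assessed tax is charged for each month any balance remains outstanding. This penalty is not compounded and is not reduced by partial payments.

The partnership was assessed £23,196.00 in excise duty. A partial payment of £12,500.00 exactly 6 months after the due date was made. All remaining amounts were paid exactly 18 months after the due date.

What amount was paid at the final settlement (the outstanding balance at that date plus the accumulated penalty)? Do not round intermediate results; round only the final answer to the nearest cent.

Balance at month 6: £23,196.0000 × (1 + 0.0075)^6 = £24,259.5884…
After £12,500.00 payment: £24,259.5884… − £12,500.00 = £11,759.5884…
Balance at month 18: £11,759.5884… × (1 + 0.0075)^12 = £12,862.7190…
Penalty: 18 × 0.5% × £23,196.00 = £2,087.64
Final settlement = outstanding balance + penalty = £12,862.7190… + £2,087.64 = £14,950.36

£14,950.36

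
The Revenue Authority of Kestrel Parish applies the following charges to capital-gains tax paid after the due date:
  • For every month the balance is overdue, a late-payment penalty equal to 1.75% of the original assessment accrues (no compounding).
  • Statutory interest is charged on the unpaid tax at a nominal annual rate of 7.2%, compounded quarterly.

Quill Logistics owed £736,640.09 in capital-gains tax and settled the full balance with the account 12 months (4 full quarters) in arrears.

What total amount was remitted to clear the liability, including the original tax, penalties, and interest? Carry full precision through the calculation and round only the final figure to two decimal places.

Late-payment penalty: 12 × 1.75% × £736,640.09 = £154,694.42…
Interest (7.2%/yr ÷ 4 = 1.8%/quarter): £736,640.09 × ((1 + 0.018)^4 − 1) = £54,487.3765…
Total = £736,640.09 + £154,694.4189 + £54,487.3765… = £945,821.89

£945,821.89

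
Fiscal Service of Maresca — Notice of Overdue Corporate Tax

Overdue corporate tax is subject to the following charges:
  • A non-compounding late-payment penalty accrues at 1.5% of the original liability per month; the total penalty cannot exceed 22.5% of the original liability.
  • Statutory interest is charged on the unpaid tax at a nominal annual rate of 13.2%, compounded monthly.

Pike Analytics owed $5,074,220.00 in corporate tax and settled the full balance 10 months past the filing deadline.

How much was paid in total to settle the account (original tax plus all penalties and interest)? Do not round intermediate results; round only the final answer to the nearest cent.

$6,421,972.59

Penalty: 10 × 1.5% × $5,074,220.00 = $761,133.00 (below the 22.5% cap of $1,141,699.50)
Interest (13.2%/yr ÷ 12 = 1.1%/month): $5,074,220.00 × ((1 + 0.011)^10 − 1) = $586,619.5914…
Total = $5,074,220.00 + $761,133.0000 + $586,619.5914… = $6,421,972.59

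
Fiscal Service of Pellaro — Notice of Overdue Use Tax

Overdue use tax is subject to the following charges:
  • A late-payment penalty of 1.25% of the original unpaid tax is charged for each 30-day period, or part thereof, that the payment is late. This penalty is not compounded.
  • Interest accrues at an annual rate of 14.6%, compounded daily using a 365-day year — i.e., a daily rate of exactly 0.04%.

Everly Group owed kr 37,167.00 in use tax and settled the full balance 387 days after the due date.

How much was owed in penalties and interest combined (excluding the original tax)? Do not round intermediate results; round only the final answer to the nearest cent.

Penalty periods: ⌈387/30⌉ = 13; penalty = 13 × 1.25% × kr 37,167.00 = kr 6,039.64…
Interest: kr 37,167.00 × ((1 + 0.0004)^387 − 1) = kr 37,167.00 × 0.16738832… = kr 6,221.3217…
Penalties + interest = kr 6,039.6375 + kr 6,221.3217… = kr 12,260.96

kr 12,260.96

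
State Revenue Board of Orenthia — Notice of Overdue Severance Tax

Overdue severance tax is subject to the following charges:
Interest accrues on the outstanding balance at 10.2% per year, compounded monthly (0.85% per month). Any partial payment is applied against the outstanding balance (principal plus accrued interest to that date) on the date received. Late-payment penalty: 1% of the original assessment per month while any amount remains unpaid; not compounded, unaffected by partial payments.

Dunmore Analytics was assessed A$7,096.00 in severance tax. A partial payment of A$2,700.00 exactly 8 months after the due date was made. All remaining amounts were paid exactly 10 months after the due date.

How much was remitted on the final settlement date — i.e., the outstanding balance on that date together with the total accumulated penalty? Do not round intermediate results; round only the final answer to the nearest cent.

A$5,686.27

Balance at month 8: A$7,096.0000 × (1 + 0.0085)^8 = A$7,593.1299…
After A$2,700.00 payment: A$7,593.1299… − A$2,700.00 = A$4,893.1299…
Balance at month 10: A$4,893.1299… × (1 + 0.0085)^2 = A$4,976.6666…
Penalty: 10 × 1% × A$7,096.00 = A$709.60
Final settlement = outstanding balance + penalty = A$4,976.6666… + A$709.60 = A$5,686.27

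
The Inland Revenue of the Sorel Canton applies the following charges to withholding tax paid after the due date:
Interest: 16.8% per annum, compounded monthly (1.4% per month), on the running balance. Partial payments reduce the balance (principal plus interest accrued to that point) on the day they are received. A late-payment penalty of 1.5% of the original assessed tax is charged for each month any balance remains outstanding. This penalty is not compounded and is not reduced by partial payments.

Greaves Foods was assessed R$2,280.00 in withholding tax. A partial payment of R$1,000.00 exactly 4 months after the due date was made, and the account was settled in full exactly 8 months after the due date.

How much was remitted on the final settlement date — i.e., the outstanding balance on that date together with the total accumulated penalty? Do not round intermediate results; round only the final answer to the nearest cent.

R$1,764.64

Balance at month 4: R$2,280.0000 × (1 + 0.014)^4 = R$2,410.3864…
After R$1,000.00 payment: R$2,410.3864… − R$1,000.00 = R$1,410.3864…
Balance at month 8: R$1,410.3864… × (1 + 0.014)^4 = R$1,491.0422…
Penalty: 8 × 1.5% × R$2,280.00 = R$273.60
Final settlement = outstanding balance + penalty = R$1,491.0422… + R$273.60 = R$1,764.64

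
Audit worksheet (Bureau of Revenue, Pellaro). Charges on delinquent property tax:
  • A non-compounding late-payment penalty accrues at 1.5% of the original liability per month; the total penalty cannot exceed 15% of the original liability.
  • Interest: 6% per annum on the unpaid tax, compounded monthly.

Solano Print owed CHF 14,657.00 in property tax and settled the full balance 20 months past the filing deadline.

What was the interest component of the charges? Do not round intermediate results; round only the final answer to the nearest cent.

CHF 1,537.45

Interest (6%/yr ÷ 12 = 0.5%/month): CHF 14,657.00 × ((1 + 0.005)^20 − 1) = CHF 1,537.4545…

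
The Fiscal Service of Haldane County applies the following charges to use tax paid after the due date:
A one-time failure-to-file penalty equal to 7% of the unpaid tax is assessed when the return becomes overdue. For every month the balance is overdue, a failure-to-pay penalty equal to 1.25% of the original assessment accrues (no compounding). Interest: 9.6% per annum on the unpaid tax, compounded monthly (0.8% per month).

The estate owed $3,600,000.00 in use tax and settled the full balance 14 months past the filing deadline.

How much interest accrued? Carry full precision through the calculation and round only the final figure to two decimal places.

Interest: $3,600,000.00 × ((1 + 0.008)^14 − 1) = $3,600,000.00 × 0.1180145… = $424,852.3242…

$424,852.32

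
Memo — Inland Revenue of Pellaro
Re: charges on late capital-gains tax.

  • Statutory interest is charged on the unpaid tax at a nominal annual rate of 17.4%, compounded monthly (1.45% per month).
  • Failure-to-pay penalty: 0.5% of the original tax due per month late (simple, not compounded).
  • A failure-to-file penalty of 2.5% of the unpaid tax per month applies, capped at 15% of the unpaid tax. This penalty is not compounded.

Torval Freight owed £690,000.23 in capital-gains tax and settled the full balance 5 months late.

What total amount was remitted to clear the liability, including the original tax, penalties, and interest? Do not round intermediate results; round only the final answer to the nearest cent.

£844,997.20

Failure-to-file: 5 × 2.5% × £690,000.23 = £86,250.03… (under the 15% cap)
Failure-to-pay penalty: 5 × 0.5% × £690,000.23 = £17,250.01…
Interest: £690,000.23 × ((1 + 0.0145)^5 − 1) = £690,000.23 × 0.0746332… = £51,496.9306…
Total = £690,000.23 + £103,500.0345 + £51,496.9306… = £844,997.20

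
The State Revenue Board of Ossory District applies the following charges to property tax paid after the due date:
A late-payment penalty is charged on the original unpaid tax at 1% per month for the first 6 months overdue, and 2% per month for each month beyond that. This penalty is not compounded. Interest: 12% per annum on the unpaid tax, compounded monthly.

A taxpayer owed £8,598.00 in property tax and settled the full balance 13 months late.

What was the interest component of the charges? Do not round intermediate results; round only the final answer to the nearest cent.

£1,187.33

Interest (12%/yr ÷ 12 = 1%/month): £8,598.00 × ((1 + 0.01)^13 − 1) = £1,187.3260…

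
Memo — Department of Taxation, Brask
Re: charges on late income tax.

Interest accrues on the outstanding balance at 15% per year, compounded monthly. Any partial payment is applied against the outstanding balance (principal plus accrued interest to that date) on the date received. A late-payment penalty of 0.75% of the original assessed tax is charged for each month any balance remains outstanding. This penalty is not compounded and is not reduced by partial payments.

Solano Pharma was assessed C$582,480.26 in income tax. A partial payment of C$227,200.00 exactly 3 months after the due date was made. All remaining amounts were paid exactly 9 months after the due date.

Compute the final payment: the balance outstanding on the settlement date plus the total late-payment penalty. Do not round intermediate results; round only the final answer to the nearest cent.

Monthly rate = 15% ÷ 12 = 1.25%
Balance at month 3: C$582,480.2600 × (1 + 0.0125)^3 = C$604,597.4450…
After C$227,200.00 payment: C$604,597.4450… − C$227,200.00 = C$377,397.4450…
Balance at month 9: C$377,397.4450… × (1 + 0.0125)^6 = C$406,601.6597…
Penalty: 9 × 0.75% × C$582,480.26 = C$39,317.42…
Final settlement = outstanding balance + penalty = C$406,601.6597… + C$39,317.42… = C$445,919.08

C$445,919.08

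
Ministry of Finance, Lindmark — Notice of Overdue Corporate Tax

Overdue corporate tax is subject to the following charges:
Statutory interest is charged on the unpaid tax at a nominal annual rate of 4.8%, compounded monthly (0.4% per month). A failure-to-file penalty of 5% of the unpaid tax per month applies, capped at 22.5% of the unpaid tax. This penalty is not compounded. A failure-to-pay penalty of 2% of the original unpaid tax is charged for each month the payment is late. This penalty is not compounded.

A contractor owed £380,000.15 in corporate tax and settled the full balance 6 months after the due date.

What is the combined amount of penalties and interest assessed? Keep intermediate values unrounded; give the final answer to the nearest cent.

£140,311.74

Failure-to-file: 6 × 5% × £380,000.15 = £114,000.05…, capped at 22.5% × £380,000.15 = £85,500.03…
Failure-to-pay penalty = 2% × £380,000.15 × 6 mo = £45,600.02…
Interest: £380,000.15 × ((1 + 0.004)^6 − 1) = £380,000.15 × 0.0242413… = £9,211.6915…
Penalties + interest = £131,100.0518… + £9,211.6915… = £140,311.74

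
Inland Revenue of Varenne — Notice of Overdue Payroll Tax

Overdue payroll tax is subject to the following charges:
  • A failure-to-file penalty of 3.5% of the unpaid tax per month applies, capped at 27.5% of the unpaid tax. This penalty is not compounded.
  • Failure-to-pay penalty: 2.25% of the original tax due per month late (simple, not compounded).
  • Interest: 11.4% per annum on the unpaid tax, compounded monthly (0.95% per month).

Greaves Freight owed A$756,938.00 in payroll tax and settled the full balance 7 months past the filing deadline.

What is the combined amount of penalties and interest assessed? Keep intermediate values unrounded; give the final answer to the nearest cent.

Failure-to-file: 7 × 3.5% × A$756,938.00 = A$185,449.81 (under the 27.5% cap)
Failure-to-pay penalty: 7 × 2.25% × A$756,938.00 = A$119,217.74…
Interest: A$756,938.00 × ((1 + 0.0095)^7 − 1) = A$756,938.00 × 0.0684255… = A$51,793.8951…
Penalties + interest = A$304,667.5450 + A$51,793.8951… = A$356,461.44

A$356,461.44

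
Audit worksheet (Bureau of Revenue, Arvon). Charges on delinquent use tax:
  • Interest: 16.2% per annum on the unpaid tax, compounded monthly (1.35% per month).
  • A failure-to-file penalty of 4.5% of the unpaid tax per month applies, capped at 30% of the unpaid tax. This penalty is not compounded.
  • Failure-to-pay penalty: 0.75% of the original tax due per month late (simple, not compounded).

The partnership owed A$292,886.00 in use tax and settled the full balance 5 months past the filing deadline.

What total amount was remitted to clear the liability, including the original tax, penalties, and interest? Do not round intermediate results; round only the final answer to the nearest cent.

Failure-to-file: 5 × 4.5% × A$292,886.00 = A$65,899.35 (under the 30% cap)
Failure-to-pay penalty = 0.75% × A$292,886.00 × 5 mo = A$10,983.23…
Interest: A$292,886.00 × ((1 + 0.0135)^5 − 1) = A$292,886.00 × 0.0693473… = A$20,310.8446…
Total = A$292,886.00 + A$76,882.5750 + A$20,310.8446… = A$390,079.42

A$390,079.42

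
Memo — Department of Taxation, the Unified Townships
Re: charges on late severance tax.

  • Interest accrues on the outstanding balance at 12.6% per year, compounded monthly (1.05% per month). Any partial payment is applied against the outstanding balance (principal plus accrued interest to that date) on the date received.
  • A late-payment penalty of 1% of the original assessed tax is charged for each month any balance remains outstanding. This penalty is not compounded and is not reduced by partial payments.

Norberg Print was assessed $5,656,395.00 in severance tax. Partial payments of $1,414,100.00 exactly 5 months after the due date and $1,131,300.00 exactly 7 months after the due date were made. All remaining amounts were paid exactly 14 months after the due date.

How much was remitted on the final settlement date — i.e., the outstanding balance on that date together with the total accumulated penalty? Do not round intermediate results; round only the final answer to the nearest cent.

$4,568,382.50

Balance at month 5: $5,656,395.0000 × (1 + 0.0105)^5 = $5,959,657.7373…
After $1,414,100.00 payment: $5,959,657.7373… − $1,414,100.00 = $4,545,557.7373…
Balance at month 7: $4,545,557.7373… × (1 + 0.0105)^2 = $4,641,515.5975…
After $1,131,300.00 payment: $4,641,515.5975… − $1,131,300.00 = $3,510,215.5975…
Balance at month 14: $3,510,215.5975… × (1 + 0.0105)^7 = $3,776,487.1964…
Penalty: 14 × 1% × $5,656,395.00 = $791,895.30
Final settlement = outstanding balance + penalty = $3,776,487.1964… + $791,895.30 = $4,568,382.50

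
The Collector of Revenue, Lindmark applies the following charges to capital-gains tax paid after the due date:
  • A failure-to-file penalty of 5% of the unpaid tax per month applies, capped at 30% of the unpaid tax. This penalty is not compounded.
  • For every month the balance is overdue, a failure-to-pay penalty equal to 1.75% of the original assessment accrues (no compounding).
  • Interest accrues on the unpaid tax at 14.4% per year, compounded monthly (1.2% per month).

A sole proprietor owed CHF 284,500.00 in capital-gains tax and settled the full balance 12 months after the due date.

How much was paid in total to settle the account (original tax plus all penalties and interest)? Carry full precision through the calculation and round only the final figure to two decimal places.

Failure-to-file: 12 × 5% × CHF 284,500.00 = CHF 170,700.00, capped at 30% × CHF 284,500.00 = CHF 85,350.00
Failure-to-pay penalty = 1.75% × CHF 284,500.00 × 12 mo = CHF 59,745.00
Interest: CHF 284,500.00 × ((1 + 0.012)^12 − 1) = CHF 284,500.00 × 0.1538946… = CHF 43,783.0206…
Total = CHF 284,500.00 + CHF 145,095.0000 + CHF 43,783.0206… = CHF 473,378.02

CHF 473,378.02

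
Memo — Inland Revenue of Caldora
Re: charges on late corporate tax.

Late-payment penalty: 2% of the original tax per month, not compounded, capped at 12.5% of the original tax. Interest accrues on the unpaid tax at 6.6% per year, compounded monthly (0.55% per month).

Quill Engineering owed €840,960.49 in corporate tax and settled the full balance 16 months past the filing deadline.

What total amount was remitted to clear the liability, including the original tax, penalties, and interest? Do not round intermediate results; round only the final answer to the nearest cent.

Penalty (uncapped): 16 × 2% × €840,960.49 = €269,107.36…; cap = 12.5% × €840,960.49 = €105,120.06… → penalty = €105,120.06…
Interest: €840,960.49 × ((1 + 0.0055)^16 − 1) = €840,960.49 × 0.0917249… = €77,136.9812…
Total = €840,960.49 + €105,120.0613… + €77,136.9812… = €1,023,217.53

€1,023,217.53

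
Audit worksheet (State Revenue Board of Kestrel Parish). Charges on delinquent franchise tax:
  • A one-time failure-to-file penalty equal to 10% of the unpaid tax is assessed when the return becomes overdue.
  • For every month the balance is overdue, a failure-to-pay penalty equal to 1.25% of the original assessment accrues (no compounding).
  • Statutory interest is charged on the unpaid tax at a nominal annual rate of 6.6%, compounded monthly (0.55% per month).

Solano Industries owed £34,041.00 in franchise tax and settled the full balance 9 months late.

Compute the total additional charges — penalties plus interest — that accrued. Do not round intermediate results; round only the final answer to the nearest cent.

Failure-to-file penalty: 10% × £34,041.00 = £3,404.10
Failure-to-pay penalty: 9 × 1.25% × £34,041.00 = £3,829.61…
Interest: £34,041.00 × ((1 + 0.0055)^9 − 1) = £34,041.00 × 0.0506031… = £1,722.5798…
Penalties + interest = £7,233.7125 + £1,722.5798… = £8,956.29

£8,956.29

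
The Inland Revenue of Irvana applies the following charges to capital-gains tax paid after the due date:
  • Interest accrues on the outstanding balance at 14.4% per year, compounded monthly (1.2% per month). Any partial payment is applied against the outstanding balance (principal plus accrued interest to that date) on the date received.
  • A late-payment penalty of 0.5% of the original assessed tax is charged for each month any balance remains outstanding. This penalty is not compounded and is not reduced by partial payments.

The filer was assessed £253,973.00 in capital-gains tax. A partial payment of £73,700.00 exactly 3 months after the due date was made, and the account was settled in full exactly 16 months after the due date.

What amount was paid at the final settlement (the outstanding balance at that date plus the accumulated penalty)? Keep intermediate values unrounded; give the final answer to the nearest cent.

Balance at month 3: £253,973.0000 × (1 + 0.012)^3 = £263,226.1832…
After £73,700.00 payment: £263,226.1832… − £73,700.00 = £189,526.1832…
Balance at month 16: £189,526.1832… × (1 + 0.012)^13 = £221,317.5629…
Penalty: 16 × 0.5% × £253,973.00 = £20,317.84
Final settlement = outstanding balance + penalty = £221,317.5629… + £20,317.84 = £241,635.40

£241,635.40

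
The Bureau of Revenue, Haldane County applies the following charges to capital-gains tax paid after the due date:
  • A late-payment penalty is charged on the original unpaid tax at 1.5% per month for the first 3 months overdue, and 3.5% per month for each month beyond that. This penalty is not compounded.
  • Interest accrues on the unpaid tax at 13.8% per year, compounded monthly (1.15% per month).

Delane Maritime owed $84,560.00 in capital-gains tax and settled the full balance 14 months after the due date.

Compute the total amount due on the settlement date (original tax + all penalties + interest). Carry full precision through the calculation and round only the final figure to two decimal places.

Penalty, months 1–3: 3 × 1.5% × $84,560.00 = $3,805.20
Penalty, months 4–14: 11 × 3.5% × $84,560.00 = $32,555.60
Interest: $84,560.00 × ((1 + 0.0115)^14 − 1) = $84,560.00 × 0.1736063… = $14,680.1458…
Total = $84,560.00 + $36,360.8000 + $14,680.1458… = $135,600.95

$135,600.95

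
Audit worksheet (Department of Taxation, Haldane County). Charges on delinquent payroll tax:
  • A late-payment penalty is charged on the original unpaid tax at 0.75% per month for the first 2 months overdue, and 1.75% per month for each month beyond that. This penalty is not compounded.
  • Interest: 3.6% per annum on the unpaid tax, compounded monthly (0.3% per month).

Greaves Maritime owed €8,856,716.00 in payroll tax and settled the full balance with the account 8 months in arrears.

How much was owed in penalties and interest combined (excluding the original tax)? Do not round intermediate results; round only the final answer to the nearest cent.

€1,277,612.44

Penalty, months 1–2: 2 × 0.75% × €8,856,716.00 = €132,850.74
Penalty, months 3–8: 6 × 1.75% × €8,856,716.00 = €929,955.18
Interest: €8,856,716.00 × ((1 + 0.003)^8 − 1) = €8,856,716.00 × 0.0242535… = €214,806.5181…
Penalties + interest = €1,062,805.9200 + €214,806.5181… = €1,277,612.44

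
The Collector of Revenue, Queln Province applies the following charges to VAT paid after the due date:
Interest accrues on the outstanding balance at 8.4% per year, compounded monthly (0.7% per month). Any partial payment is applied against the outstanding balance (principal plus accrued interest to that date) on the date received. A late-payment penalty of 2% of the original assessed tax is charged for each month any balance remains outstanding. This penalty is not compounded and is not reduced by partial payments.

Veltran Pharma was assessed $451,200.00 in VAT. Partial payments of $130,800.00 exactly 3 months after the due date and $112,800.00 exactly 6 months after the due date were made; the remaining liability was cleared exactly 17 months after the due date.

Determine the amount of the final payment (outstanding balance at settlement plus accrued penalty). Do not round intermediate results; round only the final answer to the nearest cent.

$395,401.10

Balance at month 3: $451,200.0000 × (1 + 0.007)^3 = $460,741.6812…
After $130,800.00 payment: $460,741.6812… − $130,800.00 = $329,941.6812…
Balance at month 6: $329,941.6812… × (1 + 0.007)^3 = $336,919.0711…
After $112,800.00 payment: $336,919.0711… − $112,800.00 = $224,119.0711…
Balance at month 17: $224,119.0711… × (1 + 0.007)^11 = $241,993.1038…
Penalty: 17 × 2% × $451,200.00 = $153,408.00
Final settlement = outstanding balance + penalty = $241,993.1038… + $153,408.00 = $395,401.10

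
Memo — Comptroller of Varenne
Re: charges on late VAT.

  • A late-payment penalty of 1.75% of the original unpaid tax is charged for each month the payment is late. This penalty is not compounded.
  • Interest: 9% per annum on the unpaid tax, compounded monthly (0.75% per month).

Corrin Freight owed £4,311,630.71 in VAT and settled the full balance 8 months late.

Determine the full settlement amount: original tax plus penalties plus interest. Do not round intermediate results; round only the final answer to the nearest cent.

£5,180,850.49

Late-payment penalty: 8 × 1.75% × £4,311,630.71 = £603,628.30…
Interest: £4,311,630.71 × ((1 + 0.0075)^8 − 1) = £4,311,630.71 × 0.0615988… = £265,591.4840…
Total = £4,311,630.71 + £603,628.2994 + £265,591.4840… = £5,180,850.49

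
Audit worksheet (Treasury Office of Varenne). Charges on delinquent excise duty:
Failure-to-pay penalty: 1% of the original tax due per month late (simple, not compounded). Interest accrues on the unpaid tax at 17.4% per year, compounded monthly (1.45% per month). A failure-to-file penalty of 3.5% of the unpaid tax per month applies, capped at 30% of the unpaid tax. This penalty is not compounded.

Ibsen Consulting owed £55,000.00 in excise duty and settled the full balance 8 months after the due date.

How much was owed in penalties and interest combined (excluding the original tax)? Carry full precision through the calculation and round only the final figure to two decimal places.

£26,513.35

Failure-to-file: 8 × 3.5% × £55,000.00 = £15,400.00 (under the 30% cap)
Failure-to-pay penalty = 1% × £55,000.00 × 8 mo = £4,400.00
Interest: £55,000.00 × ((1 + 0.0145)^8 − 1) = £55,000.00 × 0.1220609… = £6,713.3469…
Penalties + interest = £19,800.0000 + £6,713.3469… = £26,513.35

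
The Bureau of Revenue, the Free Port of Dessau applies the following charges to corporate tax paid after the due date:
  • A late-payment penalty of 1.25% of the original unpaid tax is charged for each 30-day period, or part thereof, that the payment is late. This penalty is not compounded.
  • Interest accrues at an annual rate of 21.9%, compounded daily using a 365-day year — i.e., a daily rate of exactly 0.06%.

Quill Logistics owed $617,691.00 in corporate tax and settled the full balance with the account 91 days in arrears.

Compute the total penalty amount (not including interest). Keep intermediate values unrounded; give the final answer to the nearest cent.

Penalty periods: ⌈91/30⌉ = 4; penalty = 4 × 1.25% × $617,691.00 = $30,884.55

$30,884.55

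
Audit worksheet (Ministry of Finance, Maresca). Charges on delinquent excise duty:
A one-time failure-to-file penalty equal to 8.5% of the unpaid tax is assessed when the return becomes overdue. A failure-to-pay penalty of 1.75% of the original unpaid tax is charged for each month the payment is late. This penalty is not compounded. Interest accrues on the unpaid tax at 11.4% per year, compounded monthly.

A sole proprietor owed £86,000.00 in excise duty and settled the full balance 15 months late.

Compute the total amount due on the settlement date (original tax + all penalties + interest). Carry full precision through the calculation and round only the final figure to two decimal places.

£128,989.48

Failure-to-file penalty: 8.5% × £86,000.00 = £7,310.00
Failure-to-pay penalty: 15 × 1.75% × £86,000.00 = £22,575.00
Interest (11.4%/yr ÷ 12 = 0.95%/month): £86,000.00 × ((1 + 0.0095)^15 − 1) = £13,104.4830…
Total = £86,000.00 + £29,885.0000 + £13,104.4830… = £128,989.48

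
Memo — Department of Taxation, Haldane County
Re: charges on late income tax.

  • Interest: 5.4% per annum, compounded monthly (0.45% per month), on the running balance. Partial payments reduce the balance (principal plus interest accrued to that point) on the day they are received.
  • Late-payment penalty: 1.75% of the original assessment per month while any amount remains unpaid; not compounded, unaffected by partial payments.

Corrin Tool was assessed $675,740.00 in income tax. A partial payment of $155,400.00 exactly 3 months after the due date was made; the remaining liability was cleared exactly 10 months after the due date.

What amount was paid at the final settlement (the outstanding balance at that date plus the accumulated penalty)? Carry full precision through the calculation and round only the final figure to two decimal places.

$664,664.33

Balance at month 3: $675,740.0000 × (1 + 0.0045)^3 = $684,903.6028…
After $155,400.00 payment: $684,903.6028… − $155,400.00 = $529,503.6028…
Balance at month 10: $529,503.6028… × (1 + 0.0045)^7 = $546,409.8341…
Penalty: 10 × 1.75% × $675,740.00 = $118,254.50
Final settlement = outstanding balance + penalty = $546,409.8341… + $118,254.50 = $664,664.33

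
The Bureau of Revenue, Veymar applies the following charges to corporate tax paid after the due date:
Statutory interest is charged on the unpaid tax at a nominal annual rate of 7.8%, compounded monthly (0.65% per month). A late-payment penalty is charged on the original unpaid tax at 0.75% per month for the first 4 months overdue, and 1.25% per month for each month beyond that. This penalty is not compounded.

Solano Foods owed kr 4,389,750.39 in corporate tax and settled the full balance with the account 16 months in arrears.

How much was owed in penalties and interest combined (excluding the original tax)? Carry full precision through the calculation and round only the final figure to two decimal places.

kr 1,269,634.73

Penalty, months 1–4: 4 × 0.75% × kr 4,389,750.39 = kr 131,692.51…
Penalty, months 5–16: 12 × 1.25% × kr 4,389,750.39 = kr 658,462.56…
Interest: kr 4,389,750.39 × ((1 + 0.0065)^16 − 1) = kr 4,389,750.39 × 0.1092271… = kr 479,479.6614…
Penalties + interest = kr 790,155.0702 + kr 479,479.6614… = kr 1,269,634.73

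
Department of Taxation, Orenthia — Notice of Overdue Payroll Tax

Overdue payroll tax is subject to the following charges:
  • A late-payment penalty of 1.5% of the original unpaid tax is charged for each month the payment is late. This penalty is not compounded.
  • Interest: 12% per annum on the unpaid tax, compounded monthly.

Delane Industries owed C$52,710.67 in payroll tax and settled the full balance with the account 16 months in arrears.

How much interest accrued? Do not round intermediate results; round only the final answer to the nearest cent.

Interest (12%/yr ÷ 12 = 1%/month): C$52,710.67 × ((1 + 0.01)^16 − 1) = C$9,096.7360…

C$9,096.74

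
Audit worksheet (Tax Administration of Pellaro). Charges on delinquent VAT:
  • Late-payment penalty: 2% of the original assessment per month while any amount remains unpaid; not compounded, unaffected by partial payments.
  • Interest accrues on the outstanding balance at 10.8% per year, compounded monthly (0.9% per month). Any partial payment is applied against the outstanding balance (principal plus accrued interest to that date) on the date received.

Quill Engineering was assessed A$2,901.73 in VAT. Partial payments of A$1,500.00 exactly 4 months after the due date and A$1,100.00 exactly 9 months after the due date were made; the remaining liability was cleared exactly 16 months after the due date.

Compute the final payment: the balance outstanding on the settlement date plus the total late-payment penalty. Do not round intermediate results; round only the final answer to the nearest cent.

Balance at month 4: A$2,901.7300 × (1 + 0.009)^4 = A$3,007.6110…
After A$1,500.00 payment: A$3,007.6110… − A$1,500.00 = A$1,507.6110…
Balance at month 9: A$1,507.6110… × (1 + 0.009)^5 = A$1,576.6857…
After A$1,100.00 payment: A$1,576.6857… − A$1,100.00 = A$476.6857…
Balance at month 16: A$476.6857… × (1 + 0.009)^7 = A$507.5400…
Penalty: 16 × 2% × A$2,901.73 = A$928.55…
Final settlement = outstanding balance + penalty = A$507.5400… + A$928.55… = A$1,436.09

A$1,436.09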